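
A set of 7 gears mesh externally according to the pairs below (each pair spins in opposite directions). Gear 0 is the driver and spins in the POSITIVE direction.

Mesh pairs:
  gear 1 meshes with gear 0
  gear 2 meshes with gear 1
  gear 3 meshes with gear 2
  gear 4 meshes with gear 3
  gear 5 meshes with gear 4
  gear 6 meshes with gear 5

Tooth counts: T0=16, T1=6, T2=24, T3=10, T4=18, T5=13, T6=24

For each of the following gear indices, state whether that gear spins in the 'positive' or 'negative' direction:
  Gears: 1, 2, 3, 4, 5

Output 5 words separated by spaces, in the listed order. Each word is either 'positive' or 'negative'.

Gear 0 (driver): positive (depth 0)
  gear 1: meshes with gear 0 -> depth 1 -> negative (opposite of gear 0)
  gear 2: meshes with gear 1 -> depth 2 -> positive (opposite of gear 1)
  gear 3: meshes with gear 2 -> depth 3 -> negative (opposite of gear 2)
  gear 4: meshes with gear 3 -> depth 4 -> positive (opposite of gear 3)
  gear 5: meshes with gear 4 -> depth 5 -> negative (opposite of gear 4)
  gear 6: meshes with gear 5 -> depth 6 -> positive (opposite of gear 5)
Queried indices 1, 2, 3, 4, 5 -> negative, positive, negative, positive, negative

Answer: negative positive negative positive negative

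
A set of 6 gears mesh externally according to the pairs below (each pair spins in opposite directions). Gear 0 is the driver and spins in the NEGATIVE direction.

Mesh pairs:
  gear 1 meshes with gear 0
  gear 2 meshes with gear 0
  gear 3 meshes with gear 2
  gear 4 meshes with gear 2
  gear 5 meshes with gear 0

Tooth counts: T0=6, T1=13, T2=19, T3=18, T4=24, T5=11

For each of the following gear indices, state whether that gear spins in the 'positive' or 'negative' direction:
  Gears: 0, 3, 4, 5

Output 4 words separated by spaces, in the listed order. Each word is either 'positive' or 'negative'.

Answer: negative negative negative positive

Derivation:
Gear 0 (driver): negative (depth 0)
  gear 1: meshes with gear 0 -> depth 1 -> positive (opposite of gear 0)
  gear 2: meshes with gear 0 -> depth 1 -> positive (opposite of gear 0)
  gear 3: meshes with gear 2 -> depth 2 -> negative (opposite of gear 2)
  gear 4: meshes with gear 2 -> depth 2 -> negative (opposite of gear 2)
  gear 5: meshes with gear 0 -> depth 1 -> positive (opposite of gear 0)
Queried indices 0, 3, 4, 5 -> negative, negative, negative, positive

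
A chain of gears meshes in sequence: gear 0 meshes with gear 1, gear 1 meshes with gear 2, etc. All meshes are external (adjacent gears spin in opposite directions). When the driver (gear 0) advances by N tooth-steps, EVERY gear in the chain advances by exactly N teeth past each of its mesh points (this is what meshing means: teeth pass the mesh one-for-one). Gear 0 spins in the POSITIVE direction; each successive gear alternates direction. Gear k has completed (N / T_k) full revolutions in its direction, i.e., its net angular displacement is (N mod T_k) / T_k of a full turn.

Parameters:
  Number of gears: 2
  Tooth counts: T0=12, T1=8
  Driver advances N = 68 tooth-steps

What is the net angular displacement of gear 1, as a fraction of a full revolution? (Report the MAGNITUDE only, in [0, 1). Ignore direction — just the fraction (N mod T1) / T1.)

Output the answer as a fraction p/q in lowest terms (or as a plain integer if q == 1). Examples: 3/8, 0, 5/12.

Answer: 1/2

Derivation:
Chain of 2 gears, tooth counts: [12, 8]
  gear 0: T0=12, direction=positive, advance = 68 mod 12 = 8 teeth = 8/12 turn
  gear 1: T1=8, direction=negative, advance = 68 mod 8 = 4 teeth = 4/8 turn
Gear 1: 68 mod 8 = 4
Fraction = 4 / 8 = 1/2 (gcd(4,8)=4) = 1/2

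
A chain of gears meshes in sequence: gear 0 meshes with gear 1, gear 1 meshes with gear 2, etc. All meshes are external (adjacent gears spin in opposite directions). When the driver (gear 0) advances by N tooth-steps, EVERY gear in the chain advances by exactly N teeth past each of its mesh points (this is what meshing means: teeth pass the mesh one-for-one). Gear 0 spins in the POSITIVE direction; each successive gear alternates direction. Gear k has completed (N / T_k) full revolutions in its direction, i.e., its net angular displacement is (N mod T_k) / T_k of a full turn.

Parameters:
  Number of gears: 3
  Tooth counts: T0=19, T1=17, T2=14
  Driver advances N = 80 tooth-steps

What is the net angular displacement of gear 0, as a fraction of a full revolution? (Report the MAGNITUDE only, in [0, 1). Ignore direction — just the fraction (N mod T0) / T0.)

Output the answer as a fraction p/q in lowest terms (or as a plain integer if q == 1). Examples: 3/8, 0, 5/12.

Chain of 3 gears, tooth counts: [19, 17, 14]
  gear 0: T0=19, direction=positive, advance = 80 mod 19 = 4 teeth = 4/19 turn
  gear 1: T1=17, direction=negative, advance = 80 mod 17 = 12 teeth = 12/17 turn
  gear 2: T2=14, direction=positive, advance = 80 mod 14 = 10 teeth = 10/14 turn
Gear 0: 80 mod 19 = 4
Fraction = 4 / 19 = 4/19 (gcd(4,19)=1) = 4/19

Answer: 4/19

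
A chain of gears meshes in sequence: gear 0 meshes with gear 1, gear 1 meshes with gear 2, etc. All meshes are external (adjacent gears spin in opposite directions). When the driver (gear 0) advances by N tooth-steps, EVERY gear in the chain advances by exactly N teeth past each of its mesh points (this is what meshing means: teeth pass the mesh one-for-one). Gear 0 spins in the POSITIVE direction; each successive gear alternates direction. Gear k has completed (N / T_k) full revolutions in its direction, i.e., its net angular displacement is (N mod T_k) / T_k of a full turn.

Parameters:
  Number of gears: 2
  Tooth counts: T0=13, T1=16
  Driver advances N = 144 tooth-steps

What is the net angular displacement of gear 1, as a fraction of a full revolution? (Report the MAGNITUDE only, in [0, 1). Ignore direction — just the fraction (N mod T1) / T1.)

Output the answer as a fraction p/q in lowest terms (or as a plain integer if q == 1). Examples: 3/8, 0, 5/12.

Chain of 2 gears, tooth counts: [13, 16]
  gear 0: T0=13, direction=positive, advance = 144 mod 13 = 1 teeth = 1/13 turn
  gear 1: T1=16, direction=negative, advance = 144 mod 16 = 0 teeth = 0/16 turn
Gear 1: 144 mod 16 = 0
Fraction = 0 / 16 = 0/1 (gcd(0,16)=16) = 0

Answer: 0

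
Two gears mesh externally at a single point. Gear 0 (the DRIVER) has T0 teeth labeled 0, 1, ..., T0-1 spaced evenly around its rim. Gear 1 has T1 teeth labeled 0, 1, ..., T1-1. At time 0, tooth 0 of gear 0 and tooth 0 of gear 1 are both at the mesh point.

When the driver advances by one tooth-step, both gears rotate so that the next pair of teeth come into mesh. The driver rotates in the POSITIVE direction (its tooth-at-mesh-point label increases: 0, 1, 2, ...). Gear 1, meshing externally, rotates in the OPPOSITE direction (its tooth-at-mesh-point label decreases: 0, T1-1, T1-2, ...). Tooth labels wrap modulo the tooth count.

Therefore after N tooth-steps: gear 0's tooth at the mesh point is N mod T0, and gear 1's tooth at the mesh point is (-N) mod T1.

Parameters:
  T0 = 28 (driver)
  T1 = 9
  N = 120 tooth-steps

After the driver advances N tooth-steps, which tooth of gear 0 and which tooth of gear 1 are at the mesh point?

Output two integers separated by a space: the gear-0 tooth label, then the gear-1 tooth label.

Answer: 8 6

Derivation:
Gear 0 (driver, T0=28): tooth at mesh = N mod T0
  120 = 4 * 28 + 8, so 120 mod 28 = 8
  gear 0 tooth = 8
Gear 1 (driven, T1=9): tooth at mesh = (-N) mod T1
  120 = 13 * 9 + 3, so 120 mod 9 = 3
  (-120) mod 9 = (-3) mod 9 = 9 - 3 = 6
Mesh after 120 steps: gear-0 tooth 8 meets gear-1 tooth 6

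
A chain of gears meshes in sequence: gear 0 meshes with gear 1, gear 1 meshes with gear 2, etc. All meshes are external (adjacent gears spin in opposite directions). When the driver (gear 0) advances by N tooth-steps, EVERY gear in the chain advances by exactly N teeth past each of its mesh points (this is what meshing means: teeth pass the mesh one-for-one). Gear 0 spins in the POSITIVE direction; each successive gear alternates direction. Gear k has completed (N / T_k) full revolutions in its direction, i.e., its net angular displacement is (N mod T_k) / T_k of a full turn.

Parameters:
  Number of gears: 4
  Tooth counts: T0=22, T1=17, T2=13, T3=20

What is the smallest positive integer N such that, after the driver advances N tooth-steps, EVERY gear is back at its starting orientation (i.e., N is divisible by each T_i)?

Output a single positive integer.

Gear k returns to start when N is a multiple of T_k.
All gears at start simultaneously when N is a common multiple of [22, 17, 13, 20]; the smallest such N is lcm(22, 17, 13, 20).
Start: lcm = T0 = 22
Fold in T1=17: gcd(22, 17) = 1; lcm(22, 17) = 22 * 17 / 1 = 374 / 1 = 374
Fold in T2=13: gcd(374, 13) = 1; lcm(374, 13) = 374 * 13 / 1 = 4862 / 1 = 4862
Fold in T3=20: gcd(4862, 20) = 2; lcm(4862, 20) = 4862 * 20 / 2 = 97240 / 2 = 48620
Full cycle length = 48620

Answer: 48620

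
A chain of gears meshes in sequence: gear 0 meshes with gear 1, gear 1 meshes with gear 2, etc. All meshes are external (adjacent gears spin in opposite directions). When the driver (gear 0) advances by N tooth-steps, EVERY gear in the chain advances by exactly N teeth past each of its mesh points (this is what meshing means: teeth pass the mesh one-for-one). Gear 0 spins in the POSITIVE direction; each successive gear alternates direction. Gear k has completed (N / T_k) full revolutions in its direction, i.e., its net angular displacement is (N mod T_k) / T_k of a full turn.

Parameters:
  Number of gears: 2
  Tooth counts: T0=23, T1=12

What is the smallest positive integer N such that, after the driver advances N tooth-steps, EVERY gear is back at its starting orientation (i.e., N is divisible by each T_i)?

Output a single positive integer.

Answer: 276

Derivation:
Gear k returns to start when N is a multiple of T_k.
All gears at start simultaneously when N is a common multiple of [23, 12]; the smallest such N is lcm(23, 12).
Start: lcm = T0 = 23
Fold in T1=12: gcd(23, 12) = 1; lcm(23, 12) = 23 * 12 / 1 = 276 / 1 = 276
Full cycle length = 276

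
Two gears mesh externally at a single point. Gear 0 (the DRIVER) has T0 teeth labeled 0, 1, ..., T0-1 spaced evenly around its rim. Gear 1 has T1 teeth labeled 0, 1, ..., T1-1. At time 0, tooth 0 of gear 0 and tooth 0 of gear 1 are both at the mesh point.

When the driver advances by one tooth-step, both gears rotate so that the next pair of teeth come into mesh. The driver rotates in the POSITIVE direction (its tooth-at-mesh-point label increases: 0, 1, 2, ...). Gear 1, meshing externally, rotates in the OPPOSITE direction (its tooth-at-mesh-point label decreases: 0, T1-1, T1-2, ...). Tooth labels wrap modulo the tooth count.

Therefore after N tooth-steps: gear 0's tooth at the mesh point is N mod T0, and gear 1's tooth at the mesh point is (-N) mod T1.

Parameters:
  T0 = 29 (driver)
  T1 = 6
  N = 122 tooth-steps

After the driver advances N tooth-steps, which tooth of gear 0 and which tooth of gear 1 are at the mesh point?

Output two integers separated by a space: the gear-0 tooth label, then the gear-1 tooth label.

Answer: 6 4

Derivation:
Gear 0 (driver, T0=29): tooth at mesh = N mod T0
  122 = 4 * 29 + 6, so 122 mod 29 = 6
  gear 0 tooth = 6
Gear 1 (driven, T1=6): tooth at mesh = (-N) mod T1
  122 = 20 * 6 + 2, so 122 mod 6 = 2
  (-122) mod 6 = (-2) mod 6 = 6 - 2 = 4
Mesh after 122 steps: gear-0 tooth 6 meets gear-1 tooth 4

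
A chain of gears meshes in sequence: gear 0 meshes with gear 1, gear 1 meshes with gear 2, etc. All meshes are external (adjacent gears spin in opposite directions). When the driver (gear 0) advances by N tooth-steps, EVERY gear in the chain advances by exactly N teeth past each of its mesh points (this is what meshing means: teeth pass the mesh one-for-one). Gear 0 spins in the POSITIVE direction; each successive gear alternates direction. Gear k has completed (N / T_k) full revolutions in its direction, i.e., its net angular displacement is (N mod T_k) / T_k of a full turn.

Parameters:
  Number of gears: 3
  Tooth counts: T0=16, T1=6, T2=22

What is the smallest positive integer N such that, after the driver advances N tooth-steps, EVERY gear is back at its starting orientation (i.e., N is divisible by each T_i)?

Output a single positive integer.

Gear k returns to start when N is a multiple of T_k.
All gears at start simultaneously when N is a common multiple of [16, 6, 22]; the smallest such N is lcm(16, 6, 22).
Start: lcm = T0 = 16
Fold in T1=6: gcd(16, 6) = 2; lcm(16, 6) = 16 * 6 / 2 = 96 / 2 = 48
Fold in T2=22: gcd(48, 22) = 2; lcm(48, 22) = 48 * 22 / 2 = 1056 / 2 = 528
Full cycle length = 528

Answer: 528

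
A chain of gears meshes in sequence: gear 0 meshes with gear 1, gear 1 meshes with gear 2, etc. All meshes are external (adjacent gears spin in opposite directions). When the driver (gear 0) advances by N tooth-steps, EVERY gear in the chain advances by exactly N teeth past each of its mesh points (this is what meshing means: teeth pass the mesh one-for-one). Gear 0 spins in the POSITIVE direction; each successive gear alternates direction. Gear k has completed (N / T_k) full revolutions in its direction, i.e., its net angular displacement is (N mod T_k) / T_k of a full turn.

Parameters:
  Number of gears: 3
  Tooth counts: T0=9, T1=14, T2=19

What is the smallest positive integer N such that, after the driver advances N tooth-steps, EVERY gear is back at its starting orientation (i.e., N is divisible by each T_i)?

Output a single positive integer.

Answer: 2394

Derivation:
Gear k returns to start when N is a multiple of T_k.
All gears at start simultaneously when N is a common multiple of [9, 14, 19]; the smallest such N is lcm(9, 14, 19).
Start: lcm = T0 = 9
Fold in T1=14: gcd(9, 14) = 1; lcm(9, 14) = 9 * 14 / 1 = 126 / 1 = 126
Fold in T2=19: gcd(126, 19) = 1; lcm(126, 19) = 126 * 19 / 1 = 2394 / 1 = 2394
Full cycle length = 2394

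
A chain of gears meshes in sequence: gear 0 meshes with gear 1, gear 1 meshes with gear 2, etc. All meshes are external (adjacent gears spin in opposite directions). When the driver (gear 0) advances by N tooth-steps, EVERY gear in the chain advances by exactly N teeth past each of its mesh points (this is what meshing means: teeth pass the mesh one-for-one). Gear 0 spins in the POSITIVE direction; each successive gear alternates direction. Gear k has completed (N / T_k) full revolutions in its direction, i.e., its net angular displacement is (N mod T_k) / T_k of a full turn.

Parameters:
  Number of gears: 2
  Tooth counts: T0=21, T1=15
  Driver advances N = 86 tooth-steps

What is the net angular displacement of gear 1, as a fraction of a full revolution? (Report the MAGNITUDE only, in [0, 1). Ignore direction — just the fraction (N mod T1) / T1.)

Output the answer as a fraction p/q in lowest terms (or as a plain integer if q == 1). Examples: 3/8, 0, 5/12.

Chain of 2 gears, tooth counts: [21, 15]
  gear 0: T0=21, direction=positive, advance = 86 mod 21 = 2 teeth = 2/21 turn
  gear 1: T1=15, direction=negative, advance = 86 mod 15 = 11 teeth = 11/15 turn
Gear 1: 86 mod 15 = 11
Fraction = 11 / 15 = 11/15 (gcd(11,15)=1) = 11/15

Answer: 11/15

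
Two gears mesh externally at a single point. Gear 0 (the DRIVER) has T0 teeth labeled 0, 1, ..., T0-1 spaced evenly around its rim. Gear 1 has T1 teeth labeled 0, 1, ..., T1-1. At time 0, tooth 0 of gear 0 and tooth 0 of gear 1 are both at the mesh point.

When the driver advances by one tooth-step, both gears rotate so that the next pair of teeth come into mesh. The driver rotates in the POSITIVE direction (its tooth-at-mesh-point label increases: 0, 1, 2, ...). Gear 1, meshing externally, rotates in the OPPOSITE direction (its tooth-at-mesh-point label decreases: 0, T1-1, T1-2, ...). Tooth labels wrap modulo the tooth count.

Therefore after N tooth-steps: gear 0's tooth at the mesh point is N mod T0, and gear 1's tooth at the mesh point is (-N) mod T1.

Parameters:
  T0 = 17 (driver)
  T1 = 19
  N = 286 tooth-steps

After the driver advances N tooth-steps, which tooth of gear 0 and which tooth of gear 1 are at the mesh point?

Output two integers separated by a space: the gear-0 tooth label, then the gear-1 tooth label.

Gear 0 (driver, T0=17): tooth at mesh = N mod T0
  286 = 16 * 17 + 14, so 286 mod 17 = 14
  gear 0 tooth = 14
Gear 1 (driven, T1=19): tooth at mesh = (-N) mod T1
  286 = 15 * 19 + 1, so 286 mod 19 = 1
  (-286) mod 19 = (-1) mod 19 = 19 - 1 = 18
Mesh after 286 steps: gear-0 tooth 14 meets gear-1 tooth 18

Answer: 14 18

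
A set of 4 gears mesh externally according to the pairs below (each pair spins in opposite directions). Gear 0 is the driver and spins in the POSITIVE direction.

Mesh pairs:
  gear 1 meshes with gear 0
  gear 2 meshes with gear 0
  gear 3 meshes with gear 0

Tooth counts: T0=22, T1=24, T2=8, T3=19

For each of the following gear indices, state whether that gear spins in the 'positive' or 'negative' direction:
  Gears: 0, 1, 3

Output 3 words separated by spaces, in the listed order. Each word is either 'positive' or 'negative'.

Gear 0 (driver): positive (depth 0)
  gear 1: meshes with gear 0 -> depth 1 -> negative (opposite of gear 0)
  gear 2: meshes with gear 0 -> depth 1 -> negative (opposite of gear 0)
  gear 3: meshes with gear 0 -> depth 1 -> negative (opposite of gear 0)
Queried indices 0, 1, 3 -> positive, negative, negative

Answer: positive negative negative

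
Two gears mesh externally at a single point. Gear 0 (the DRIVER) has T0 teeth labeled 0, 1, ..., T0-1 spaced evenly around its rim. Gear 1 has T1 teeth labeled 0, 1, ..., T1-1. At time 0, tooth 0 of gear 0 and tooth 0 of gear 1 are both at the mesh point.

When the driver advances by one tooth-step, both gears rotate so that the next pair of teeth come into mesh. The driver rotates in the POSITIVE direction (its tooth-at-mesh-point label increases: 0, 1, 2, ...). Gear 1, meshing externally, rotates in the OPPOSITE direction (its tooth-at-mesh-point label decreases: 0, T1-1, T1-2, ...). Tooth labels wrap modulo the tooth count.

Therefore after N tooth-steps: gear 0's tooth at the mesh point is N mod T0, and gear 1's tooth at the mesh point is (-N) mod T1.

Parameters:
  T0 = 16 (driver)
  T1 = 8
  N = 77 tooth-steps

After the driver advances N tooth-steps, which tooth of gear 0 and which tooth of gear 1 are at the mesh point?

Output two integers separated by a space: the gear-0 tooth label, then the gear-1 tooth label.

Answer: 13 3

Derivation:
Gear 0 (driver, T0=16): tooth at mesh = N mod T0
  77 = 4 * 16 + 13, so 77 mod 16 = 13
  gear 0 tooth = 13
Gear 1 (driven, T1=8): tooth at mesh = (-N) mod T1
  77 = 9 * 8 + 5, so 77 mod 8 = 5
  (-77) mod 8 = (-5) mod 8 = 8 - 5 = 3
Mesh after 77 steps: gear-0 tooth 13 meets gear-1 tooth 3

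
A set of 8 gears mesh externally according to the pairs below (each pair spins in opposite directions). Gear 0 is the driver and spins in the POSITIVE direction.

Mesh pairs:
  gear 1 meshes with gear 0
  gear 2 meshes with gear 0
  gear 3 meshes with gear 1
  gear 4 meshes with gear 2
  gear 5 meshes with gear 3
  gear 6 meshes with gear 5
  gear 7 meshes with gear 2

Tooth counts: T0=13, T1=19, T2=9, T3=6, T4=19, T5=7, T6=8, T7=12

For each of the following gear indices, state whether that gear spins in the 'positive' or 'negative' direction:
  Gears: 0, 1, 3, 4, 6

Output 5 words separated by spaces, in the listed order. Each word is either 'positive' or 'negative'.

Gear 0 (driver): positive (depth 0)
  gear 1: meshes with gear 0 -> depth 1 -> negative (opposite of gear 0)
  gear 2: meshes with gear 0 -> depth 1 -> negative (opposite of gear 0)
  gear 3: meshes with gear 1 -> depth 2 -> positive (opposite of gear 1)
  gear 4: meshes with gear 2 -> depth 2 -> positive (opposite of gear 2)
  gear 5: meshes with gear 3 -> depth 3 -> negative (opposite of gear 3)
  gear 6: meshes with gear 5 -> depth 4 -> positive (opposite of gear 5)
  gear 7: meshes with gear 2 -> depth 2 -> positive (opposite of gear 2)
Queried indices 0, 1, 3, 4, 6 -> positive, negative, positive, positive, positive

Answer: positive negative positive positive positive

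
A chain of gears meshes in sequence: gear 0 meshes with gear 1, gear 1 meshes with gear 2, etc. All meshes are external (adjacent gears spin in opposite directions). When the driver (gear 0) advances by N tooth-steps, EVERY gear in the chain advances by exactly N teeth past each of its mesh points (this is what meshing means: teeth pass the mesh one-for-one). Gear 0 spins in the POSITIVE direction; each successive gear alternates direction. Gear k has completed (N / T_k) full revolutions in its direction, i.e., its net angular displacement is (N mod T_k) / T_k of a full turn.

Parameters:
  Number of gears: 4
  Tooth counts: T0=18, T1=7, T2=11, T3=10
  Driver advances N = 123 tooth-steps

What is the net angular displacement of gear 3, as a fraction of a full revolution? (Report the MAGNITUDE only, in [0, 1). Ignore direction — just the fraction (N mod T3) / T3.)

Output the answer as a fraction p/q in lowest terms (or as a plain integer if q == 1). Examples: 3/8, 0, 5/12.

Answer: 3/10

Derivation:
Chain of 4 gears, tooth counts: [18, 7, 11, 10]
  gear 0: T0=18, direction=positive, advance = 123 mod 18 = 15 teeth = 15/18 turn
  gear 1: T1=7, direction=negative, advance = 123 mod 7 = 4 teeth = 4/7 turn
  gear 2: T2=11, direction=positive, advance = 123 mod 11 = 2 teeth = 2/11 turn
  gear 3: T3=10, direction=negative, advance = 123 mod 10 = 3 teeth = 3/10 turn
Gear 3: 123 mod 10 = 3
Fraction = 3 / 10 = 3/10 (gcd(3,10)=1) = 3/10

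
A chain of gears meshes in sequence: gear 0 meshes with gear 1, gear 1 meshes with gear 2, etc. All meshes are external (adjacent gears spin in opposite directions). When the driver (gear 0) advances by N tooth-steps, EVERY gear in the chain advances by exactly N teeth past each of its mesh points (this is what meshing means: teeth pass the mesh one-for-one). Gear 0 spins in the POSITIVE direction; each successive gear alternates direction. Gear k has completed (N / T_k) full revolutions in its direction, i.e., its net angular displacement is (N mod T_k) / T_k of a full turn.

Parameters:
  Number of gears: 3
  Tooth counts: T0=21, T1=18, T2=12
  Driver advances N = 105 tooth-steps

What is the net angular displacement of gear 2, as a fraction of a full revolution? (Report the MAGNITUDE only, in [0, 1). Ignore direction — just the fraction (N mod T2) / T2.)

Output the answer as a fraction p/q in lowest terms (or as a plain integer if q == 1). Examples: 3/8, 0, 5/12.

Answer: 3/4

Derivation:
Chain of 3 gears, tooth counts: [21, 18, 12]
  gear 0: T0=21, direction=positive, advance = 105 mod 21 = 0 teeth = 0/21 turn
  gear 1: T1=18, direction=negative, advance = 105 mod 18 = 15 teeth = 15/18 turn
  gear 2: T2=12, direction=positive, advance = 105 mod 12 = 9 teeth = 9/12 turn
Gear 2: 105 mod 12 = 9
Fraction = 9 / 12 = 3/4 (gcd(9,12)=3) = 3/4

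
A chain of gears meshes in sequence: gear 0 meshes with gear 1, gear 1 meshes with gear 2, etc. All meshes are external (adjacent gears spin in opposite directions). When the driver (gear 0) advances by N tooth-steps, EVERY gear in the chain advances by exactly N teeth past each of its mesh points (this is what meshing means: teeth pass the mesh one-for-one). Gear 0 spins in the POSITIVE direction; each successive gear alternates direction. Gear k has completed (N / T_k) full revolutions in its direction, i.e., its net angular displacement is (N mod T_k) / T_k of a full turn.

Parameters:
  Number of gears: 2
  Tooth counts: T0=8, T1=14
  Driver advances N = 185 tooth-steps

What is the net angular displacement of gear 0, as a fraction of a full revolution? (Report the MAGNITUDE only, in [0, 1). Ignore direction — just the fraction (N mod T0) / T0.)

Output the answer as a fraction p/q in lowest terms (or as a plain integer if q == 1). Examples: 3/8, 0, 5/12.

Answer: 1/8

Derivation:
Chain of 2 gears, tooth counts: [8, 14]
  gear 0: T0=8, direction=positive, advance = 185 mod 8 = 1 teeth = 1/8 turn
  gear 1: T1=14, direction=negative, advance = 185 mod 14 = 3 teeth = 3/14 turn
Gear 0: 185 mod 8 = 1
Fraction = 1 / 8 = 1/8 (gcd(1,8)=1) = 1/8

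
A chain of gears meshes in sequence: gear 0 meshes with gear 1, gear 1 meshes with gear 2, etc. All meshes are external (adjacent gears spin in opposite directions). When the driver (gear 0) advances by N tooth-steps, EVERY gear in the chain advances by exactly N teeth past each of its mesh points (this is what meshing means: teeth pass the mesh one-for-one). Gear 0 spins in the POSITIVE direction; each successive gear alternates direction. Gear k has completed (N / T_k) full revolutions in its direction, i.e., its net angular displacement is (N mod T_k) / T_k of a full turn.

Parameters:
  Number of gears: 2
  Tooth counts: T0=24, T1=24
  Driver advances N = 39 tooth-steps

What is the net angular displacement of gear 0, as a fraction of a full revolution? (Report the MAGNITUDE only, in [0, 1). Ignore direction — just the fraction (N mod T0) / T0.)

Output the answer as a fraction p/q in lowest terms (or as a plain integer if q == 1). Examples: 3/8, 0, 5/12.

Answer: 5/8

Derivation:
Chain of 2 gears, tooth counts: [24, 24]
  gear 0: T0=24, direction=positive, advance = 39 mod 24 = 15 teeth = 15/24 turn
  gear 1: T1=24, direction=negative, advance = 39 mod 24 = 15 teeth = 15/24 turn
Gear 0: 39 mod 24 = 15
Fraction = 15 / 24 = 5/8 (gcd(15,24)=3) = 5/8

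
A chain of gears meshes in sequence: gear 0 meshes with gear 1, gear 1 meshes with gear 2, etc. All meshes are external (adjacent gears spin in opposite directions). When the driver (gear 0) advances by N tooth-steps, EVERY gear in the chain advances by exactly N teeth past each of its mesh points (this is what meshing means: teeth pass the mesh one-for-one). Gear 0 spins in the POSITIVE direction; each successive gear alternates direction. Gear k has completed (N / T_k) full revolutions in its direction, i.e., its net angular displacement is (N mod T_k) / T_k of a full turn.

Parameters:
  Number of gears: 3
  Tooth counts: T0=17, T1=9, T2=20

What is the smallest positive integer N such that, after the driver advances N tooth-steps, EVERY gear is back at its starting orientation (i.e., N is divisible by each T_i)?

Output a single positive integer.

Gear k returns to start when N is a multiple of T_k.
All gears at start simultaneously when N is a common multiple of [17, 9, 20]; the smallest such N is lcm(17, 9, 20).
Start: lcm = T0 = 17
Fold in T1=9: gcd(17, 9) = 1; lcm(17, 9) = 17 * 9 / 1 = 153 / 1 = 153
Fold in T2=20: gcd(153, 20) = 1; lcm(153, 20) = 153 * 20 / 1 = 3060 / 1 = 3060
Full cycle length = 3060

Answer: 3060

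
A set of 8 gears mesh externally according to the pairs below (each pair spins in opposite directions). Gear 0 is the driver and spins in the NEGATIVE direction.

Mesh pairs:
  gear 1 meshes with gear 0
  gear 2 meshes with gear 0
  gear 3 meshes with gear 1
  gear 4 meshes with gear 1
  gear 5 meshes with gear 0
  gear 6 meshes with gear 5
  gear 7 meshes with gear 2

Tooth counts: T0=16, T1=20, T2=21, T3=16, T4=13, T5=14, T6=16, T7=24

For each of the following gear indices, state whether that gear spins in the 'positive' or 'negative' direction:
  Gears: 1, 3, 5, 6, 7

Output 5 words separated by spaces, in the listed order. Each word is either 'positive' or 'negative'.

Gear 0 (driver): negative (depth 0)
  gear 1: meshes with gear 0 -> depth 1 -> positive (opposite of gear 0)
  gear 2: meshes with gear 0 -> depth 1 -> positive (opposite of gear 0)
  gear 3: meshes with gear 1 -> depth 2 -> negative (opposite of gear 1)
  gear 4: meshes with gear 1 -> depth 2 -> negative (opposite of gear 1)
  gear 5: meshes with gear 0 -> depth 1 -> positive (opposite of gear 0)
  gear 6: meshes with gear 5 -> depth 2 -> negative (opposite of gear 5)
  gear 7: meshes with gear 2 -> depth 2 -> negative (opposite of gear 2)
Queried indices 1, 3, 5, 6, 7 -> positive, negative, positive, negative, negative

Answer: positive negative positive negative negative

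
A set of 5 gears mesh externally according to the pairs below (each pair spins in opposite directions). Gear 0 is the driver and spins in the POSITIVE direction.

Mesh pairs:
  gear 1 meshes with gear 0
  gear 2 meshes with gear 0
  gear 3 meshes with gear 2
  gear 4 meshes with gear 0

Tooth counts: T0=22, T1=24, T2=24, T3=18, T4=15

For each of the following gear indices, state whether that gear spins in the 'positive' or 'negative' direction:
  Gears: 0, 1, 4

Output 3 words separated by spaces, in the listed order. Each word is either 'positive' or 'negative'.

Gear 0 (driver): positive (depth 0)
  gear 1: meshes with gear 0 -> depth 1 -> negative (opposite of gear 0)
  gear 2: meshes with gear 0 -> depth 1 -> negative (opposite of gear 0)
  gear 3: meshes with gear 2 -> depth 2 -> positive (opposite of gear 2)
  gear 4: meshes with gear 0 -> depth 1 -> negative (opposite of gear 0)
Queried indices 0, 1, 4 -> positive, negative, negative

Answer: positive negative negative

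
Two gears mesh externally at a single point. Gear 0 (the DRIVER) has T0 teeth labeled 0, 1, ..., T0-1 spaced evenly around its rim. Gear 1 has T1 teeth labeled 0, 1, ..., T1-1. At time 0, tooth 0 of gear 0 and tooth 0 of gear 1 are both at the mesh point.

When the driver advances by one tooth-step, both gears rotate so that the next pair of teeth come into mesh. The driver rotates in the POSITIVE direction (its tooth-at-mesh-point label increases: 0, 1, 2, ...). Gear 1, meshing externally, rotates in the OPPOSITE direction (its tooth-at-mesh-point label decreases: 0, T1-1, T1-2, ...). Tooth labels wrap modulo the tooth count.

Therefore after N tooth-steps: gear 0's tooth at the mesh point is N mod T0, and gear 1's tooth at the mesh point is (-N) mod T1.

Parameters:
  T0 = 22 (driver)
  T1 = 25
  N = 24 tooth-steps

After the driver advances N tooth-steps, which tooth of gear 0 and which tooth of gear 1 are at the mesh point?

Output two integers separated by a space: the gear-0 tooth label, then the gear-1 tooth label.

Gear 0 (driver, T0=22): tooth at mesh = N mod T0
  24 = 1 * 22 + 2, so 24 mod 22 = 2
  gear 0 tooth = 2
Gear 1 (driven, T1=25): tooth at mesh = (-N) mod T1
  24 = 0 * 25 + 24, so 24 mod 25 = 24
  (-24) mod 25 = (-24) mod 25 = 25 - 24 = 1
Mesh after 24 steps: gear-0 tooth 2 meets gear-1 tooth 1

Answer: 2 1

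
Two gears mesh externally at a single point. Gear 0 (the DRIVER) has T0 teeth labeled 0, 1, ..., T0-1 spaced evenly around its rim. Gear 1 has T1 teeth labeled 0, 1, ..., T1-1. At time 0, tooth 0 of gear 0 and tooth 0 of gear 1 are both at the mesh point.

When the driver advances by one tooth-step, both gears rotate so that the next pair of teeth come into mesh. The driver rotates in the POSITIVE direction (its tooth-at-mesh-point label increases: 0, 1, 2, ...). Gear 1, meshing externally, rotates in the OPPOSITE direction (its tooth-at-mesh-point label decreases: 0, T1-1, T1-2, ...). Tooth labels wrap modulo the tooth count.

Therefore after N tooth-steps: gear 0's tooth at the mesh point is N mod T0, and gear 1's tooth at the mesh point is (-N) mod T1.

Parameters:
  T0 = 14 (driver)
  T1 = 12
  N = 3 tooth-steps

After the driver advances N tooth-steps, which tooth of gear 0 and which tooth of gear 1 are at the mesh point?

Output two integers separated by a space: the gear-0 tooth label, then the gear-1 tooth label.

Answer: 3 9

Derivation:
Gear 0 (driver, T0=14): tooth at mesh = N mod T0
  3 = 0 * 14 + 3, so 3 mod 14 = 3
  gear 0 tooth = 3
Gear 1 (driven, T1=12): tooth at mesh = (-N) mod T1
  3 = 0 * 12 + 3, so 3 mod 12 = 3
  (-3) mod 12 = (-3) mod 12 = 12 - 3 = 9
Mesh after 3 steps: gear-0 tooth 3 meets gear-1 tooth 9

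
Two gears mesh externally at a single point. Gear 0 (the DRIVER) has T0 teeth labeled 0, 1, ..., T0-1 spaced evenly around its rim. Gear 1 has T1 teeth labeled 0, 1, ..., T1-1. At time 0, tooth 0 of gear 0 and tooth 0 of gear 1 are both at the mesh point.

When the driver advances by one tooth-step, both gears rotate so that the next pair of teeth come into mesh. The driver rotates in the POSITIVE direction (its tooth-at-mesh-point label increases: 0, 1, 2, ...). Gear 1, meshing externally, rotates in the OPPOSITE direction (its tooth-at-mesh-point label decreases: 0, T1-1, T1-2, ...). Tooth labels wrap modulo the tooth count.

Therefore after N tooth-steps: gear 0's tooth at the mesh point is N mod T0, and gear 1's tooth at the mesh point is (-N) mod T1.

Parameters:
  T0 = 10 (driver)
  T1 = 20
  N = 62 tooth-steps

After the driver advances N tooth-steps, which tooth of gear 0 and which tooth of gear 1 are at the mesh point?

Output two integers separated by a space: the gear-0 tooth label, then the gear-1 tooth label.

Gear 0 (driver, T0=10): tooth at mesh = N mod T0
  62 = 6 * 10 + 2, so 62 mod 10 = 2
  gear 0 tooth = 2
Gear 1 (driven, T1=20): tooth at mesh = (-N) mod T1
  62 = 3 * 20 + 2, so 62 mod 20 = 2
  (-62) mod 20 = (-2) mod 20 = 20 - 2 = 18
Mesh after 62 steps: gear-0 tooth 2 meets gear-1 tooth 18

Answer: 2 18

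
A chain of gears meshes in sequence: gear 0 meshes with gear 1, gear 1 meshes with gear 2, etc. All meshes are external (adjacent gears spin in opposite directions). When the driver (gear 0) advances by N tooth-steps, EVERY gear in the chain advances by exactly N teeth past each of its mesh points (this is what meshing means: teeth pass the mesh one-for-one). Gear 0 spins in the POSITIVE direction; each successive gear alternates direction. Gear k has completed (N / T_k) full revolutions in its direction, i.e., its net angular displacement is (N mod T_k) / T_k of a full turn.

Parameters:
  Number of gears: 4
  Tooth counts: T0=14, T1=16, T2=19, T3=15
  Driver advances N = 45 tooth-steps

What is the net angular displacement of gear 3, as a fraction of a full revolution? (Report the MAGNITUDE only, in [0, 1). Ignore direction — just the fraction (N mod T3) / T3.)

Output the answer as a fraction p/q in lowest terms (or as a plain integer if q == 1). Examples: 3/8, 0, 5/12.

Chain of 4 gears, tooth counts: [14, 16, 19, 15]
  gear 0: T0=14, direction=positive, advance = 45 mod 14 = 3 teeth = 3/14 turn
  gear 1: T1=16, direction=negative, advance = 45 mod 16 = 13 teeth = 13/16 turn
  gear 2: T2=19, direction=positive, advance = 45 mod 19 = 7 teeth = 7/19 turn
  gear 3: T3=15, direction=negative, advance = 45 mod 15 = 0 teeth = 0/15 turn
Gear 3: 45 mod 15 = 0
Fraction = 0 / 15 = 0/1 (gcd(0,15)=15) = 0

Answer: 0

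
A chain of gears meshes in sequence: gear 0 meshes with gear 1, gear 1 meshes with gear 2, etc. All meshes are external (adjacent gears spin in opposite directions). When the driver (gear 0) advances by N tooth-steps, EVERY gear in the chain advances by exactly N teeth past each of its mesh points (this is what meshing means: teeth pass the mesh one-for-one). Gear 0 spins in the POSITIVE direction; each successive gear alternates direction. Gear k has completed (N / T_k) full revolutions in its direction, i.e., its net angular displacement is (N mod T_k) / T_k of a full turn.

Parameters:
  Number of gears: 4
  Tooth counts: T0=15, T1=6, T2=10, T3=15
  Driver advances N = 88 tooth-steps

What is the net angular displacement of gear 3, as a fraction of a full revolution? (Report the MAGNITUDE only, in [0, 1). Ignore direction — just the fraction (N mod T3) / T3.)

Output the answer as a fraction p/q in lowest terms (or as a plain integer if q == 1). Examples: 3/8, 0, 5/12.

Chain of 4 gears, tooth counts: [15, 6, 10, 15]
  gear 0: T0=15, direction=positive, advance = 88 mod 15 = 13 teeth = 13/15 turn
  gear 1: T1=6, direction=negative, advance = 88 mod 6 = 4 teeth = 4/6 turn
  gear 2: T2=10, direction=positive, advance = 88 mod 10 = 8 teeth = 8/10 turn
  gear 3: T3=15, direction=negative, advance = 88 mod 15 = 13 teeth = 13/15 turn
Gear 3: 88 mod 15 = 13
Fraction = 13 / 15 = 13/15 (gcd(13,15)=1) = 13/15

Answer: 13/15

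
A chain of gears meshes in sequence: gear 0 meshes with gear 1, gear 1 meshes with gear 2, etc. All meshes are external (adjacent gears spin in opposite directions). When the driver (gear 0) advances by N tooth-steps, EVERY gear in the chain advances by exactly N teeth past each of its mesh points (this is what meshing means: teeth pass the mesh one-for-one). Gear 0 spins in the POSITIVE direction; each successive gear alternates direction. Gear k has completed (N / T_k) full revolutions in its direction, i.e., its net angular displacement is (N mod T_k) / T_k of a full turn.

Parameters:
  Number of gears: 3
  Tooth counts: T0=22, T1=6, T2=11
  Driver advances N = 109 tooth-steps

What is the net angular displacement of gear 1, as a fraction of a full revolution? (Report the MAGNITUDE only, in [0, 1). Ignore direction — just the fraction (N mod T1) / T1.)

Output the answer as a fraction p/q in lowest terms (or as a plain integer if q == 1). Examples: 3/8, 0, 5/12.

Chain of 3 gears, tooth counts: [22, 6, 11]
  gear 0: T0=22, direction=positive, advance = 109 mod 22 = 21 teeth = 21/22 turn
  gear 1: T1=6, direction=negative, advance = 109 mod 6 = 1 teeth = 1/6 turn
  gear 2: T2=11, direction=positive, advance = 109 mod 11 = 10 teeth = 10/11 turn
Gear 1: 109 mod 6 = 1
Fraction = 1 / 6 = 1/6 (gcd(1,6)=1) = 1/6

Answer: 1/6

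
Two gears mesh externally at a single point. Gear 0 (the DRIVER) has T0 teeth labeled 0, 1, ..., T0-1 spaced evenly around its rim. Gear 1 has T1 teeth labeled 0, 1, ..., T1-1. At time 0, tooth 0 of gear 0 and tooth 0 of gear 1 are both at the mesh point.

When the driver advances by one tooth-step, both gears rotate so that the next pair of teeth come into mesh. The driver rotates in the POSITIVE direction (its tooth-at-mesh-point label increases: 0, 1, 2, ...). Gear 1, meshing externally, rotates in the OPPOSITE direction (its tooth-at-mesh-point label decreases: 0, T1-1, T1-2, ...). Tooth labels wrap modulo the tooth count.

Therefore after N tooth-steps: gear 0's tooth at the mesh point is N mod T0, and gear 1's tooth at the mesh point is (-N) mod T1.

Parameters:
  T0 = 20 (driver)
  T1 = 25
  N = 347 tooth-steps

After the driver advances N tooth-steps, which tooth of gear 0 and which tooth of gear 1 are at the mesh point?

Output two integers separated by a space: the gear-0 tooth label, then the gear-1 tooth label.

Answer: 7 3

Derivation:
Gear 0 (driver, T0=20): tooth at mesh = N mod T0
  347 = 17 * 20 + 7, so 347 mod 20 = 7
  gear 0 tooth = 7
Gear 1 (driven, T1=25): tooth at mesh = (-N) mod T1
  347 = 13 * 25 + 22, so 347 mod 25 = 22
  (-347) mod 25 = (-22) mod 25 = 25 - 22 = 3
Mesh after 347 steps: gear-0 tooth 7 meets gear-1 tooth 3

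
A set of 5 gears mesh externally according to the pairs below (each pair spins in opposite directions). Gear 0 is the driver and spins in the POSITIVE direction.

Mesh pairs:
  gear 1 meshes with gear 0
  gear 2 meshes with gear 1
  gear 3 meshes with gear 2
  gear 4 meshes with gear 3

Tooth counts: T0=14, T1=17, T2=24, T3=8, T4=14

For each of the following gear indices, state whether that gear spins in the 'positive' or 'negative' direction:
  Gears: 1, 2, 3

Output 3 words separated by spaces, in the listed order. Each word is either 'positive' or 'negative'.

Answer: negative positive negative

Derivation:
Gear 0 (driver): positive (depth 0)
  gear 1: meshes with gear 0 -> depth 1 -> negative (opposite of gear 0)
  gear 2: meshes with gear 1 -> depth 2 -> positive (opposite of gear 1)
  gear 3: meshes with gear 2 -> depth 3 -> negative (opposite of gear 2)
  gear 4: meshes with gear 3 -> depth 4 -> positive (opposite of gear 3)
Queried indices 1, 2, 3 -> negative, positive, negative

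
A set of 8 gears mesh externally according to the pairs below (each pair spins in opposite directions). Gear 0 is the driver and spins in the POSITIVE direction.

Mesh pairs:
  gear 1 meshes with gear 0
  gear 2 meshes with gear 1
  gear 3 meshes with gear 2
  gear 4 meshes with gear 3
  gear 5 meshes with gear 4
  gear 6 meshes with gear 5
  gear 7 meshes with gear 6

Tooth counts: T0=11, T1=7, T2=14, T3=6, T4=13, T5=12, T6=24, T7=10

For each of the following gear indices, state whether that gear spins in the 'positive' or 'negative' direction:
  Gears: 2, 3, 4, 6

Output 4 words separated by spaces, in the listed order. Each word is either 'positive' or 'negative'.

Answer: positive negative positive positive

Derivation:
Gear 0 (driver): positive (depth 0)
  gear 1: meshes with gear 0 -> depth 1 -> negative (opposite of gear 0)
  gear 2: meshes with gear 1 -> depth 2 -> positive (opposite of gear 1)
  gear 3: meshes with gear 2 -> depth 3 -> negative (opposite of gear 2)
  gear 4: meshes with gear 3 -> depth 4 -> positive (opposite of gear 3)
  gear 5: meshes with gear 4 -> depth 5 -> negative (opposite of gear 4)
  gear 6: meshes with gear 5 -> depth 6 -> positive (opposite of gear 5)
  gear 7: meshes with gear 6 -> depth 7 -> negative (opposite of gear 6)
Queried indices 2, 3, 4, 6 -> positive, negative, positive, positive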